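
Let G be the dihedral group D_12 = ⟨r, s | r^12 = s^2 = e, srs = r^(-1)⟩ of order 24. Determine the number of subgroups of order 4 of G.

|G| = 24 and 4 | 24, so subgroups of order 4 are possible by Lagrange.
The subgroups of order 4 are: {e, r^6, r^4s, r^10s}; {e, r^6, r^5s, r^11s}; {e, r^6, r^2s, r^8s}; {e, r^3, r^6, r^9}; … (7 in all).
So G has 7 subgroups of order 4.

7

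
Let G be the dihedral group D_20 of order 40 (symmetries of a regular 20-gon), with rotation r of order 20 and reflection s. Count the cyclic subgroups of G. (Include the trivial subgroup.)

Each element a generates a cyclic subgroup ⟨a⟩; distinct elements may generate the same one (a cyclic group of order d has φ(d) generators).
Cyclic subgroups by order — order 1: 1; order 2: 21; order 4: 1; order 5: 1; order 10: 1; order 20: 1.
Total: 26.

26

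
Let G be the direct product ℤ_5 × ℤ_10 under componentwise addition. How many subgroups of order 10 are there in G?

6

|G| = 50 and 10 | 50, so subgroups of order 10 are possible by Lagrange.
The subgroups of order 10 are: {(0,0), (0,1), (0,2), (0,3), (0,4), (0,5), (0,6), (0,7), (0,8), (0,9)}; {(0,0), (0,5), (1,0), (1,5), (2,0), (2,5), (3,0), (3,5), (4,0), (4,5)}; {(0,0), (0,5), (1,1), (1,6), (2,2), (2,7), (3,3), (3,8), (4,4), (4,9)}; {(0,0), (0,5), (1,2), (1,7), (2,4), (2,9), (3,1), (3,6), (4,3), (4,8)}; … (6 in all).
So G has 6 subgroups of order 10.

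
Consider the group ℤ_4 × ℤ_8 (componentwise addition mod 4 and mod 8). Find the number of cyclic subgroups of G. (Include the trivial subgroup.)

14

Group the elements of G by the cyclic subgroup they generate; each cyclic subgroup of order d accounts for φ(d) elements.
Cyclic subgroups by order — order 1: 1; order 2: 3; order 4: 6; order 8: 4.
Total: 14.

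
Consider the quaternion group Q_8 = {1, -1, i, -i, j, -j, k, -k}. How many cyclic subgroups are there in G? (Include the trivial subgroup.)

A cyclic subgroup of order d is generated by each of its φ(d) elements of order d, so the cyclic subgroups of order d number (#elements of order d)/φ(d).
Cyclic subgroups by order — order 1: 1; order 2: 1; order 4: 3.
Total: 5.

5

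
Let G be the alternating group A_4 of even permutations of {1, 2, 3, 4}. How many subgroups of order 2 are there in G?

3

|G| = 12 and 2 | 12, so subgroups of order 2 are possible by Lagrange.
The subgroups of order 2 are: {e, (1 2)(3 4)}; {e, (1 3)(2 4)}; {e, (1 4)(2 3)}.
So G has 3 subgroups of order 2.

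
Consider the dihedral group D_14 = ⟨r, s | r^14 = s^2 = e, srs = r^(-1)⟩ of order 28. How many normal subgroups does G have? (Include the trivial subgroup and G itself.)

7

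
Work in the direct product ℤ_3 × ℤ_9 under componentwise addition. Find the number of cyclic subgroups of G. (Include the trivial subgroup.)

8

Group the elements of G by the cyclic subgroup they generate; each cyclic subgroup of order d accounts for φ(d) elements.
Cyclic subgroups by order — order 1: 1; order 3: 4; order 9: 3.
Total: 8.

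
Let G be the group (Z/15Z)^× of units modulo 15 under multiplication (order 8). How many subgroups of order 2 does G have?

|G| = 8 and 2 | 8, so subgroups of order 2 are possible by Lagrange.
The subgroups of order 2 are: {1, 11}; {1, 14}; {1, 4}.
So G has 3 subgroups of order 2.

3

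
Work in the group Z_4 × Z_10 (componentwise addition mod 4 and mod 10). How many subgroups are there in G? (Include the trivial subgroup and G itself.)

16

|G| = 40, so by Lagrange every subgroup order divides 40. Divisors: 1, 2, 4, 5, 8, 10, 20, 40.
Subgroups by order — order 1: 1; order 2: 3; order 4: 3; order 5: 1; order 8: 1; order 10: 3; order 20: 3; order 40: 1.
Total: 1 + 3 + 3 + 1 + 1 + 3 + 3 + 1 = 16.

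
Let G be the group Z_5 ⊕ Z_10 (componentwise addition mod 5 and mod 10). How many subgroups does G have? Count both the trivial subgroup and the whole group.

|G| = 50, so by Lagrange every subgroup order divides 50. Divisors: 1, 2, 5, 10, 25, 50.
Subgroups by order — order 1: 1; order 2: 1; order 5: 6; order 10: 6; order 25: 1; order 50: 1.
Total: 1 + 1 + 6 + 6 + 1 + 1 = 16.

16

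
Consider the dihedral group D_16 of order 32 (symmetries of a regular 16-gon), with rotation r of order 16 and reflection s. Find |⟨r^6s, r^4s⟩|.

16

|⟨r^6s⟩| = 2 and |⟨r^4s⟩| = 2, so |H| is a multiple of lcm(2, 2) = 2 and divides |G| = 32.
Closing under the operation: H = {e, r^2, r^4, r^6, r^8, r^10, r^12, r^14, s, r^2s, r^4s, r^6s, r^8s, r^10s, r^12s, r^14s}, so |H| = 16.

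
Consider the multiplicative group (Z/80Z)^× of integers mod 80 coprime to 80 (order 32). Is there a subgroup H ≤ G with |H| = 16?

Yes

16 | 32. A subgroup of order 16 is {1, 7, 9, 11, 13, 19, 23, 37, 41, 47, 49, 51, 53, 59, 63, 77}.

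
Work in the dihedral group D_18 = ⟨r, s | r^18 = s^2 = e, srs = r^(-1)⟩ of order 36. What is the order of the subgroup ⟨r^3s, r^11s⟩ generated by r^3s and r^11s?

|⟨r^3s⟩| = 2 and |⟨r^11s⟩| = 2, so |H| is a multiple of lcm(2, 2) = 2 and divides |G| = 36.
Closing under the operation: H = {e, r^2, r^4, r^6, r^8, r^10, r^12, r^14, r^16, rs, r^3s, r^5s, r^7s, r^9s, r^11s, r^13s, r^15s, r^17s}, so |H| = 18.

18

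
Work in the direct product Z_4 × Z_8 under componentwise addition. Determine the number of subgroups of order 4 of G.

|G| = 32 and 4 | 32, so subgroups of order 4 are possible by Lagrange.
The subgroups of order 4 are: {(0,0), (0,2), (0,4), (0,6)}; {(0,0), (0,4), (2,0), (2,4)}; {(0,0), (0,4), (2,2), (2,6)}; {(0,0), (1,0), (2,0), (3,0)}; … (7 in all).
So G has 7 subgroups of order 4.

7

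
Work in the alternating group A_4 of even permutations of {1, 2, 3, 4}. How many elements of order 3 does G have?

8

The elements of order 3 are: (2 3 4), (2 4 3), (1 2 3), (1 2 4), (1 3 2), (1 3 4), (1 4 2), (1 4 3).
That's 8.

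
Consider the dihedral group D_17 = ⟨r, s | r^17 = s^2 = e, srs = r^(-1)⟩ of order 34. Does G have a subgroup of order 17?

Yes

17 | 34. A subgroup of order 17 is {e, r, r^2, r^3, r^4, r^5, r^6, r^7, r^8, r^9, r^10, r^11, r^12, r^13, r^14, r^15, r^16}.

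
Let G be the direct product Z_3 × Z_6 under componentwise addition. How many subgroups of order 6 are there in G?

|G| = 18 and 6 | 18, so subgroups of order 6 are possible by Lagrange.
The subgroups of order 6 are: {(0,0), (0,1), (0,2), (0,3), (0,4), (0,5)}; {(0,0), (0,3), (1,0), (1,3), (2,0), (2,3)}; {(0,0), (0,3), (1,1), (1,4), (2,2), (2,5)}; {(0,0), (0,3), (1,2), (1,5), (2,1), (2,4)}.
So G has 4 subgroups of order 6.

4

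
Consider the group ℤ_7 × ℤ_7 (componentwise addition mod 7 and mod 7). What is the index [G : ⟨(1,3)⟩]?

|⟨(1,3)⟩| = 7 and |G| = 49.
By Lagrange, [G : H] = |G|/|H| = 49/7 = 7.

7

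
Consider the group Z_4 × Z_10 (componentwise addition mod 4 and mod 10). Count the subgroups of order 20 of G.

3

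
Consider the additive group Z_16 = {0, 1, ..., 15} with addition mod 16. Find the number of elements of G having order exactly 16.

8

In a cyclic group of order 16, the number of elements of order d (for d | 16) is φ(d).
φ(16) = 8.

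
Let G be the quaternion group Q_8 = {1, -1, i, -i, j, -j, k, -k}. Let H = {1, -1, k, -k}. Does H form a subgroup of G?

|H| = 4 divides |G| = 8, consistent with Lagrange.
H contains the identity, every element's inverse is in H, and H is closed under ·: it is a subgroup.
In fact H = ⟨-k⟩.

Yes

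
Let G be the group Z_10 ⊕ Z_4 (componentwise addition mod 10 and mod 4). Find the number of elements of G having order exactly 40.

An element (a,b) has order lcm(ord(a), ord(b)); count pairs with lcm equal to 40.
Enumerating gives 0 such elements.

0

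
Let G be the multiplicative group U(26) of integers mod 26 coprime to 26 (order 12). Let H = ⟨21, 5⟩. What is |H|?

|⟨21⟩| = 4 and |⟨5⟩| = 4, so |H| is a multiple of lcm(4, 4) = 4 and divides |G| = 12.
Closing under the operation: H = {1, 5, 21, 25}, so |H| = 4.

4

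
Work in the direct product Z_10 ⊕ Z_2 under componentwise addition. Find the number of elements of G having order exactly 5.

4

An element (a,b) has order lcm(ord(a), ord(b)); count pairs with lcm equal to 5.
Enumerating gives 4 such elements.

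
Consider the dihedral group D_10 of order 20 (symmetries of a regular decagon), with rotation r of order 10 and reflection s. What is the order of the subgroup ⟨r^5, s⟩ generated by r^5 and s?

4

|⟨r^5⟩| = 2 and |⟨s⟩| = 2, so |H| is a multiple of lcm(2, 2) = 2 and divides |G| = 20.
Closing under the operation: H = {e, r^5, s, r^5s}, so |H| = 4.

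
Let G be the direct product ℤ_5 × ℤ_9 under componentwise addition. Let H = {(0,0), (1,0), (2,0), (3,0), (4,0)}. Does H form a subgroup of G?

Yes

|H| = 5 divides |G| = 45, consistent with Lagrange.
H contains the identity, every element's inverse is in H, and H is closed under +: it is a subgroup.
In fact H = ⟨(4,0)⟩.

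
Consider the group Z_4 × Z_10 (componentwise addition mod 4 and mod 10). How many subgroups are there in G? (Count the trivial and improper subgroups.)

16

|G| = 40, so by Lagrange every subgroup order divides 40. Divisors: 1, 2, 4, 5, 8, 10, 20, 40.
Subgroups by order — order 1: 1; order 2: 3; order 4: 3; order 5: 1; order 8: 1; order 10: 3; order 20: 3; order 40: 1.
Total: 1 + 3 + 3 + 1 + 1 + 3 + 3 + 1 = 16.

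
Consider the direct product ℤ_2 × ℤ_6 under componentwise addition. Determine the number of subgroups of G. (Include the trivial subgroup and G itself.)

|G| = 12, so by Lagrange every subgroup order divides 12. Divisors: 1, 2, 3, 4, 6, 12.
Subgroups by order — order 1: 1; order 2: 3; order 3: 1; order 4: 1; order 6: 3; order 12: 1.
Total: 1 + 3 + 1 + 1 + 3 + 1 = 10.

10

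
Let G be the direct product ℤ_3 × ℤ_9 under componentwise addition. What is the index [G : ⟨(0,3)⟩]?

9

|⟨(0,3)⟩| = 3 and |G| = 27.
By Lagrange, [G : H] = |G|/|H| = 27/3 = 9.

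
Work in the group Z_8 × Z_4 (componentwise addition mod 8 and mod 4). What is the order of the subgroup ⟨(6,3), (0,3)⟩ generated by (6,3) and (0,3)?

16

|⟨(6,3)⟩| = 4 and |⟨(0,3)⟩| = 4, so |H| is a multiple of lcm(4, 4) = 4 and divides |G| = 32.
Closing under the operation: H = {(0,0), (0,1), (0,2), (0,3), (2,0), (2,1), (2,2), (2,3), (4,0), (4,1), (4,2), (4,3), (6,0), (6,1), (6,2), (6,3)}, so |H| = 16.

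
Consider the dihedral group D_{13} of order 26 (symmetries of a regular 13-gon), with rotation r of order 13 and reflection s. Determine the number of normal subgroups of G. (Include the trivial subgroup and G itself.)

G has 16 subgroups. Checking conjugation-invariance by order — order 1: 1/1 normal; order 2: 0/13 normal; order 13: 1/1 normal; order 26: 1/1 normal.
Total normal subgroups: 3.

3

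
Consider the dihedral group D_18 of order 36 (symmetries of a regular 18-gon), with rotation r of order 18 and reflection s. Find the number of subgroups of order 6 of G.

7

|G| = 36 and 6 | 36, so subgroups of order 6 are possible by Lagrange.
The subgroups of order 6 are: {e, r^6, r^12, r^4s, r^10s, r^16s}; {e, r^6, r^12, r^5s, r^11s, r^17s}; {e, r^6, r^12, s, r^6s, r^12s}; {e, r^6, r^12, rs, r^7s, r^13s}; … (7 in all).
So G has 7 subgroups of order 6.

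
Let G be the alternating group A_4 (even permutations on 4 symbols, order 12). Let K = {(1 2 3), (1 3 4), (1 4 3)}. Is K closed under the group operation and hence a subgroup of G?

The identity e ∉ K, so K is not a subgroup.

No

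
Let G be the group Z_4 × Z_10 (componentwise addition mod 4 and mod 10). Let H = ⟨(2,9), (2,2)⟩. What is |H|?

|⟨(2,9)⟩| = 10 and |⟨(2,2)⟩| = 10, so |H| is a multiple of lcm(10, 10) = 10 and divides |G| = 40.
Closing under the operation: H = {(0,0), (0,1), (0,2), (0,3), (0,4), (0,5), (0,6), (0,7), (0,8), (0,9), (2,0), (2,1), (2,2), (2,3), (2,4), (2,5), (2,6), (2,7), (2,8), (2,9)}, so |H| = 20.

20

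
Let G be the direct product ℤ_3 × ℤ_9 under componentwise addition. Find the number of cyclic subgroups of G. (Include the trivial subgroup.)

8

Each element a generates a cyclic subgroup ⟨a⟩; distinct elements may generate the same one (a cyclic group of order d has φ(d) generators).
Cyclic subgroups by order — order 1: 1; order 3: 4; order 9: 3.
Total: 8.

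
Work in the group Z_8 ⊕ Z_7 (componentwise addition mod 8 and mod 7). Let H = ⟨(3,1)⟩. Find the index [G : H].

1

|⟨(3,1)⟩| = 56 and |G| = 56.
By Lagrange, [G : H] = |G|/|H| = 56/56 = 1.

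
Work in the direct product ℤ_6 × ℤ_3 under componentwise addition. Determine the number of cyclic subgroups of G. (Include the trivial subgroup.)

10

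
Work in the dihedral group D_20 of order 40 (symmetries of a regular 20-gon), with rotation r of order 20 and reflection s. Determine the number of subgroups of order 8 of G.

|G| = 40 and 8 | 40, so subgroups of order 8 are possible by Lagrange.
The subgroups of order 8 are: {e, r^5, r^10, r^15, s, r^5s, r^10s, r^15s}; {e, r^5, r^10, r^15, rs, r^6s, r^11s, r^16s}; {e, r^5, r^10, r^15, r^2s, r^7s, r^12s, r^17s}; {e, r^5, r^10, r^15, r^3s, r^8s, r^13s, r^18s}; … (5 in all).
So G has 5 subgroups of order 8.

5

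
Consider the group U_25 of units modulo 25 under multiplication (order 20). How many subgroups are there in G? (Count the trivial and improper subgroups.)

6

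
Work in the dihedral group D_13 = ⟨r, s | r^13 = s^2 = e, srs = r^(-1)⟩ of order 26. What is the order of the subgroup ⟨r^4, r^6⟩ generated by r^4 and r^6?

13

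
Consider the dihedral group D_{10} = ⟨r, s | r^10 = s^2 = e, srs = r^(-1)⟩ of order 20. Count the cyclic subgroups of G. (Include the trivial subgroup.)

Each element a generates a cyclic subgroup ⟨a⟩; distinct elements may generate the same one (a cyclic group of order d has φ(d) generators).
Cyclic subgroups by order — order 1: 1; order 2: 11; order 5: 1; order 10: 1.
Total: 14.

14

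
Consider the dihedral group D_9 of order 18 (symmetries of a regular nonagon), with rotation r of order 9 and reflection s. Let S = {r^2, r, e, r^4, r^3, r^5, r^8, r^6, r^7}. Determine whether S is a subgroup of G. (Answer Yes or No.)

Yes

|S| = 9 divides |G| = 18, consistent with Lagrange.
S contains the identity, every element's inverse is in S, and S is closed under ·: it is a subgroup.
In fact S = ⟨r^4⟩.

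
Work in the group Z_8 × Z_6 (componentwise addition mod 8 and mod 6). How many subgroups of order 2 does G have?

3

|G| = 48 and 2 | 48, so subgroups of order 2 are possible by Lagrange.
The subgroups of order 2 are: {(0,0), (0,3)}; {(0,0), (4,0)}; {(0,0), (4,3)}.
So G has 3 subgroups of order 2.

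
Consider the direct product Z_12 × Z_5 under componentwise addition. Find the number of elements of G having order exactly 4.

An element (a,b) has order lcm(ord(a), ord(b)); count pairs with lcm equal to 4.
Enumerating gives 2 such elements.

2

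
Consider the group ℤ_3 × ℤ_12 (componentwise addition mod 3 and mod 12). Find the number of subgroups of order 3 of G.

4

|G| = 36 and 3 | 36, so subgroups of order 3 are possible by Lagrange.
The subgroups of order 3 are: {(0,0), (0,4), (0,8)}; {(0,0), (1,0), (2,0)}; {(0,0), (1,4), (2,8)}; {(0,0), (1,8), (2,4)}.
So G has 4 subgroups of order 3.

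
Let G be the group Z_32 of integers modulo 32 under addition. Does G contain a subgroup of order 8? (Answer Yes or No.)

Yes

8 | 32. A subgroup of order 8 is {0, 4, 8, 12, 16, 20, 24, 28}.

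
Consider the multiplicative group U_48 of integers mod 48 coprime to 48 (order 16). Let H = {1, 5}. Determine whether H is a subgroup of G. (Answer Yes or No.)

No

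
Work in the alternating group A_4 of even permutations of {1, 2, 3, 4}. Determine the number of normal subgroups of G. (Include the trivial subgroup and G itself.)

3

G has 10 subgroups. Checking conjugation-invariance by order — order 1: 1/1 normal; order 2: 0/3 normal; order 3: 0/4 normal; order 4: 1/1 normal; order 12: 1/1 normal.
Total normal subgroups: 3.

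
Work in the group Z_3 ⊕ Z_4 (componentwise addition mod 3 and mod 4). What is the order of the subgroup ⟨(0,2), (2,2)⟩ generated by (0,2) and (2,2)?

6

|⟨(0,2)⟩| = 2 and |⟨(2,2)⟩| = 6, so |H| is a multiple of lcm(2, 6) = 6 and divides |G| = 12.
Closing under the operation: H = {(0,0), (0,2), (1,0), (1,2), (2,0), (2,2)}, so |H| = 6.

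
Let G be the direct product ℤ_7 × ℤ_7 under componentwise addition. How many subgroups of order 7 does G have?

|G| = 49 and 7 | 49, so subgroups of order 7 are possible by Lagrange.
The subgroups of order 7 are: {(0,0), (0,1), (0,2), (0,3), (0,4), (0,5), (0,6)}; {(0,0), (1,0), (2,0), (3,0), (4,0), (5,0), (6,0)}; {(0,0), (1,1), (2,2), (3,3), (4,4), (5,5), (6,6)}; {(0,0), (1,2), (2,4), (3,6), (4,1), (5,3), (6,5)}; … (8 in all).
So G has 8 subgroups of order 7.

8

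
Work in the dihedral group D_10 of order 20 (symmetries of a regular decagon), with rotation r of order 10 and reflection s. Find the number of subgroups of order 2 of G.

|G| = 20 and 2 | 20, so subgroups of order 2 are possible by Lagrange.
The subgroups of order 2 are: {e, r^2s}; {e, r^3s}; {e, r^4s}; {e, r^5}; … (11 in all).
So G has 11 subgroups of order 2.

11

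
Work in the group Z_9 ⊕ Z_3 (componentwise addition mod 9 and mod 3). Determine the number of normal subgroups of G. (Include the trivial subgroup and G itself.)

10

G is abelian, so every subgroup is normal.
G has 10 subgroups in total, hence 10 normal subgroups.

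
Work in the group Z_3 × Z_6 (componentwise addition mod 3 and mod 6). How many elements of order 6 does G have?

An element (a,b) has order lcm(ord(a), ord(b)); count pairs with lcm equal to 6.
Enumerating gives 8 such elements.

8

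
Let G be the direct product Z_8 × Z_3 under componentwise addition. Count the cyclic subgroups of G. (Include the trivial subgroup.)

Each element a generates a cyclic subgroup ⟨a⟩; distinct elements may generate the same one (a cyclic group of order d has φ(d) generators).
Cyclic subgroups by order — order 1: 1; order 2: 1; order 3: 1; order 4: 1; order 6: 1; order 8: 1; order 12: 1; order 24: 1.
Total: 8.

8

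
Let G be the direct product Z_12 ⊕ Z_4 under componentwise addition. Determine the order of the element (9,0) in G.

4

The order of (9,0) in Z_12 × Z_4 is lcm(ord(9) in Z_12, ord(0) in Z_4).
ord(9) = 4 and ord(0) = 1, so |⟨(9,0)⟩| = lcm(4, 1) = 4.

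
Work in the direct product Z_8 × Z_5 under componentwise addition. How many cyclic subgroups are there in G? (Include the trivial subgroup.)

Group the elements of G by the cyclic subgroup they generate; each cyclic subgroup of order d accounts for φ(d) elements.
Cyclic subgroups by order — order 1: 1; order 2: 1; order 4: 1; order 5: 1; order 8: 1; order 10: 1; order 20: 1; order 40: 1.
Total: 8.

8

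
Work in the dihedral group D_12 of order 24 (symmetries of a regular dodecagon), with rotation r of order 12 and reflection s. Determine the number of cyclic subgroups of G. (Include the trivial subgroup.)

A cyclic subgroup of order d is generated by each of its φ(d) elements of order d, so the cyclic subgroups of order d number (#elements of order d)/φ(d).
Cyclic subgroups by order — order 1: 1; order 2: 13; order 3: 1; order 4: 1; order 6: 1; order 12: 1.
Total: 18.

18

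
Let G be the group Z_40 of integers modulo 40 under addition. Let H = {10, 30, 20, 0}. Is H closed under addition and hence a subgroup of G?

|H| = 4 divides |G| = 40, consistent with Lagrange.
H contains the identity, every element's inverse is in H, and H is closed under +: it is a subgroup.
In fact H = ⟨10⟩.

Yes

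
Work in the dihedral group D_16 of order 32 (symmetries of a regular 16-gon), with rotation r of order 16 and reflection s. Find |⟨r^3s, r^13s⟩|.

|⟨r^3s⟩| = 2 and |⟨r^13s⟩| = 2, so |H| is a multiple of lcm(2, 2) = 2 and divides |G| = 32.
Closing under the operation: H = {e, r^2, r^4, r^6, r^8, r^10, r^12, r^14, rs, r^3s, r^5s, r^7s, r^9s, r^11s, r^13s, r^15s}, so |H| = 16.

16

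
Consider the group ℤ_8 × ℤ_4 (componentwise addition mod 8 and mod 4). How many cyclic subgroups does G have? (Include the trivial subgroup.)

A cyclic subgroup of order d is generated by each of its φ(d) elements of order d, so the cyclic subgroups of order d number (#elements of order d)/φ(d).
Cyclic subgroups by order — order 1: 1; order 2: 3; order 4: 6; order 8: 4.
Total: 14.

14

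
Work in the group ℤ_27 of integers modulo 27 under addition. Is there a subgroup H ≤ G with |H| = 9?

9 | 27. A subgroup of order 9 is {0, 3, 6, 9, 12, 15, 18, 21, 24}.

Yes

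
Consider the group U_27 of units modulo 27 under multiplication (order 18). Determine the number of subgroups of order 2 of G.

1

|G| = 18 and 2 | 18, so subgroups of order 2 are possible by Lagrange.
The subgroups of order 2 are: {1, 26}.
So G has 1 subgroup of order 2.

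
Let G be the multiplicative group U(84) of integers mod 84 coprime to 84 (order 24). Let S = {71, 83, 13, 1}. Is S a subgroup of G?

Yes

|S| = 4 divides |G| = 24, consistent with Lagrange.
S contains the identity, every element's inverse is in S, and S is closed under ·: it is a subgroup.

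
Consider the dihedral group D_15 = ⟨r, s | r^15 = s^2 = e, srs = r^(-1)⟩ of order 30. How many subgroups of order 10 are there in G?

3

|G| = 30 and 10 | 30, so subgroups of order 10 are possible by Lagrange.
The subgroups of order 10 are: {e, r^3, r^6, r^9, r^12, rs, r^4s, r^7s, r^10s, r^13s}; {e, r^3, r^6, r^9, r^12, r^2s, r^5s, r^8s, r^11s, r^14s}; {e, r^3, r^6, r^9, r^12, s, r^3s, r^6s, r^9s, r^12s}.
So G has 3 subgroups of order 10.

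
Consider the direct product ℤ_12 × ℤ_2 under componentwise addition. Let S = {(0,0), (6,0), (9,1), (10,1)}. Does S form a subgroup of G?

No

(10,1) ∈ S but its inverse (2,1) ∉ S, so S is not a subgroup.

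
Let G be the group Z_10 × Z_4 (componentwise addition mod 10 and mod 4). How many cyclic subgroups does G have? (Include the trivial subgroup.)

12

Each element a generates a cyclic subgroup ⟨a⟩; distinct elements may generate the same one (a cyclic group of order d has φ(d) generators).
Cyclic subgroups by order — order 1: 1; order 2: 3; order 4: 2; order 5: 1; order 10: 3; order 20: 2.
Total: 12.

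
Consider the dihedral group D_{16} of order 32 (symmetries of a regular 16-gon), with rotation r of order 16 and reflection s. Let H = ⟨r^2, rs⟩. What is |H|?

|⟨r^2⟩| = 8 and |⟨rs⟩| = 2, so |H| is a multiple of lcm(8, 2) = 8 and divides |G| = 32.
Closing under the operation: H = {e, r^2, r^4, r^6, r^8, r^10, r^12, r^14, rs, r^3s, r^5s, r^7s, r^9s, r^11s, r^13s, r^15s}, so |H| = 16.

16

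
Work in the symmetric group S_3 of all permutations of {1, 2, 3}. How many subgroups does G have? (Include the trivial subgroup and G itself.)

|G| = 6, so by Lagrange every subgroup order divides 6. Divisors: 1, 2, 3, 6.
Subgroups by order — order 1: 1; order 2: 3; order 3: 1; order 6: 1.
Total: 1 + 3 + 1 + 1 = 6.

6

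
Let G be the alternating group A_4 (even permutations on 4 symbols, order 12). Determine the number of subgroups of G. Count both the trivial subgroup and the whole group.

10

|G| = 12, so by Lagrange every subgroup order divides 12. Divisors: 1, 2, 3, 4, 6, 12.
Subgroups by order — order 1: 1; order 2: 3; order 3: 4; order 4: 1; order 6: 0; order 12: 1.
Total: 1 + 3 + 4 + 1 + 0 + 1 = 10.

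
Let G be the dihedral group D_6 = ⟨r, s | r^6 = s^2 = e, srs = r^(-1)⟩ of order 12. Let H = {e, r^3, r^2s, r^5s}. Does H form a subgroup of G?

Yes

|H| = 4 divides |G| = 12, consistent with Lagrange.
H contains the identity, every element's inverse is in H, and H is closed under ·: it is a subgroup.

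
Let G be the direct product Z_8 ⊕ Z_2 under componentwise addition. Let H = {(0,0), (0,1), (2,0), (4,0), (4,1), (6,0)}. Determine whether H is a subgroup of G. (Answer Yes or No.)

No

|H| = 6 does not divide |G| = 16, so by Lagrange H is not a subgroup.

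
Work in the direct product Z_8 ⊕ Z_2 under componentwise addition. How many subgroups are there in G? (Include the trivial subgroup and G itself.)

|G| = 16, so by Lagrange every subgroup order divides 16. Divisors: 1, 2, 4, 8, 16.
Subgroups by order — order 1: 1; order 2: 3; order 4: 3; order 8: 3; order 16: 1.
Total: 1 + 3 + 3 + 3 + 1 = 11.

11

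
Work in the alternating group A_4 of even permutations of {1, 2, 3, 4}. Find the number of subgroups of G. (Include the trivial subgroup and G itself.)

10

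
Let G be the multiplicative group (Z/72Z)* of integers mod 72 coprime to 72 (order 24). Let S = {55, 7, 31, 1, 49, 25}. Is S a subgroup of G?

Yes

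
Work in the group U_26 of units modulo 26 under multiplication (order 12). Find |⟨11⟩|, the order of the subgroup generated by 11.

12

Compute successive powers of 11 mod 26: 11, 17, 5, 3, 7, 25, 15, 9, …; 11^12 ≡ 1 (mod 26).
So |⟨11⟩| = 12.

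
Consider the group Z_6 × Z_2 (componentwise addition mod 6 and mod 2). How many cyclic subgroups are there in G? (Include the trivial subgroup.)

Group the elements of G by the cyclic subgroup they generate; each cyclic subgroup of order d accounts for φ(d) elements.
Cyclic subgroups by order — order 1: 1; order 2: 3; order 3: 1; order 6: 3.
Total: 8.

8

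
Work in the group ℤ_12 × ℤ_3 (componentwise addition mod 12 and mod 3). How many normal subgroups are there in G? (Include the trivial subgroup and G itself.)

G is abelian, so every subgroup is normal.
G has 18 subgroups in total, hence 18 normal subgroups.

18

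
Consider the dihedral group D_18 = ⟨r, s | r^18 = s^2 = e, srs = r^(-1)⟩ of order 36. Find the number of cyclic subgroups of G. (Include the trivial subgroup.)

24

Each element a generates a cyclic subgroup ⟨a⟩; distinct elements may generate the same one (a cyclic group of order d has φ(d) generators).
Cyclic subgroups by order — order 1: 1; order 2: 19; order 3: 1; order 6: 1; order 9: 1; order 18: 1.
Total: 24.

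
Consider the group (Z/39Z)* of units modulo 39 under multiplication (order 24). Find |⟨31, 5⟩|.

8

|⟨31⟩| = 4 and |⟨5⟩| = 4, so |H| is a multiple of lcm(4, 4) = 4 and divides |G| = 24.
Closing under the operation: H = {1, 5, 8, 14, 25, 31, 34, 38}, so |H| = 8.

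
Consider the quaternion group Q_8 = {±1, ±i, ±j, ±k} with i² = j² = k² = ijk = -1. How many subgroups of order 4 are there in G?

3

|G| = 8 and 4 | 8, so subgroups of order 4 are possible by Lagrange.
The subgroups of order 4 are: {1, -1, i, -i}; {1, -1, j, -j}; {1, -1, k, -k}.
So G has 3 subgroups of order 4.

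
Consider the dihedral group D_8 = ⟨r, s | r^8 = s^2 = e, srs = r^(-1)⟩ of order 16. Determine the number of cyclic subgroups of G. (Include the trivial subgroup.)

12

A cyclic subgroup of order d is generated by each of its φ(d) elements of order d, so the cyclic subgroups of order d number (#elements of order d)/φ(d).
Cyclic subgroups by order — order 1: 1; order 2: 9; order 4: 1; order 8: 1.
Total: 12.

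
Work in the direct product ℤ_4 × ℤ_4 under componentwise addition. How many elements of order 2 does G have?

An element (a,b) has order lcm(ord(a), ord(b)); count pairs with lcm equal to 2.
Enumerating gives 3 such elements.

3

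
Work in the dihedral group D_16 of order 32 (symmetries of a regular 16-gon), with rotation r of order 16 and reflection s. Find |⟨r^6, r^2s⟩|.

16

|⟨r^6⟩| = 8 and |⟨r^2s⟩| = 2, so |H| is a multiple of lcm(8, 2) = 8 and divides |G| = 32.
Closing under the operation: H = {e, r^2, r^4, r^6, r^8, r^10, r^12, r^14, s, r^2s, r^4s, r^6s, r^8s, r^10s, r^12s, r^14s}, so |H| = 16.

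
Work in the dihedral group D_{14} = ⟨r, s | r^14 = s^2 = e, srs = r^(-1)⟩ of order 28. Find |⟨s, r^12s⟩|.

|⟨s⟩| = 2 and |⟨r^12s⟩| = 2, so |H| is a multiple of lcm(2, 2) = 2 and divides |G| = 28.
Closing under the operation: H = {e, r^2, r^4, r^6, r^8, r^10, r^12, s, r^2s, r^4s, r^6s, r^8s, r^10s, r^12s}, so |H| = 14.

14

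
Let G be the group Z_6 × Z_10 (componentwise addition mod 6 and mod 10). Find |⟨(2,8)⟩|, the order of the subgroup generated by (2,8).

The order of (2,8) in Z_6 × Z_10 is lcm(ord(2) in Z_6, ord(8) in Z_10).
ord(2) = 3 and ord(8) = 5, so |⟨(2,8)⟩| = lcm(3, 5) = 15.

15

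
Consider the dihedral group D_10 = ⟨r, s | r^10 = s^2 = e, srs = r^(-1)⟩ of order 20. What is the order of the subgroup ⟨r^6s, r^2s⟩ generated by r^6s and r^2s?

|⟨r^6s⟩| = 2 and |⟨r^2s⟩| = 2, so |H| is a multiple of lcm(2, 2) = 2 and divides |G| = 20.
Closing under the operation: H = {e, r^2, r^4, r^6, r^8, s, r^2s, r^4s, r^6s, r^8s}, so |H| = 10.

10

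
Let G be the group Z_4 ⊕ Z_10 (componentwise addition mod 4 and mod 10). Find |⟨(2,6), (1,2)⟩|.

|⟨(2,6)⟩| = 10 and |⟨(1,2)⟩| = 20, so |H| is a multiple of lcm(10, 20) = 20 and divides |G| = 40.
Closing under the operation: H = {(0,0), (0,2), (0,4), (0,6), (0,8), (1,0), (1,2), (1,4), (1,6), (1,8), (2,0), (2,2), (2,4), (2,6), (2,8), (3,0), (3,2), (3,4), (3,6), (3,8)}, so |H| = 20.

20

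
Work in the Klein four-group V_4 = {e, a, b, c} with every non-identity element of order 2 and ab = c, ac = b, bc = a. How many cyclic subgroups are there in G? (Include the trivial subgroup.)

4

A cyclic subgroup of order d is generated by each of its φ(d) elements of order d, so the cyclic subgroups of order d number (#elements of order d)/φ(d).
Cyclic subgroups by order — order 1: 1; order 2: 3.
Total: 4.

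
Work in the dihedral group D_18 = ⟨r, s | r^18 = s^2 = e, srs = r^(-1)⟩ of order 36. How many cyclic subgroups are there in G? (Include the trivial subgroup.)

24

Group the elements of G by the cyclic subgroup they generate; each cyclic subgroup of order d accounts for φ(d) elements.
Cyclic subgroups by order — order 1: 1; order 2: 19; order 3: 1; order 6: 1; order 9: 1; order 18: 1.
Total: 24.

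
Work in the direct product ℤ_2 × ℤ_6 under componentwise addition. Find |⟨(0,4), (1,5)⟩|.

6

|⟨(0,4)⟩| = 3 and |⟨(1,5)⟩| = 6, so |H| is a multiple of lcm(3, 6) = 6 and divides |G| = 12.
Closing under the operation: H = {(0,0), (0,2), (0,4), (1,1), (1,3), (1,5)}, so |H| = 6.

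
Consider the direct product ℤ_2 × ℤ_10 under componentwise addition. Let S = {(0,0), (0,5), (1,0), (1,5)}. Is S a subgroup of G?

|S| = 4 divides |G| = 20, consistent with Lagrange.
S contains the identity, every element's inverse is in S, and S is closed under +: it is a subgroup.

Yes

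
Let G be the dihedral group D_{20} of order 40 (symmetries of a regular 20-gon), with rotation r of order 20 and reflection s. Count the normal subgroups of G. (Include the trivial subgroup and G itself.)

G has 48 subgroups. Checking conjugation-invariance by order — order 1: 1/1 normal; order 2: 1/21 normal; order 4: 1/11 normal; order 5: 1/1 normal; order 8: 0/5 normal; order 10: 1/5 normal; order 20: 3/3 normal; order 40: 1/1 normal.
Total normal subgroups: 9.

9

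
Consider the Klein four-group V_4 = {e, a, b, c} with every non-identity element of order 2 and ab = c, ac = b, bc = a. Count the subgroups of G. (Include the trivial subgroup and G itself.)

5

|G| = 4, so by Lagrange every subgroup order divides 4. Divisors: 1, 2, 4.
Subgroups by order — order 1: 1; order 2: 3; order 4: 1.
Total: 1 + 3 + 1 = 5.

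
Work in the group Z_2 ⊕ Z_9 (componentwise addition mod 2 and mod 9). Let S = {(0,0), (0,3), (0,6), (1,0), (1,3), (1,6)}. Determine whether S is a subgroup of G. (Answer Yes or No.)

|S| = 6 divides |G| = 18, consistent with Lagrange.
S contains the identity, every element's inverse is in S, and S is closed under +: it is a subgroup.
In fact S = ⟨(1,6)⟩.

Yes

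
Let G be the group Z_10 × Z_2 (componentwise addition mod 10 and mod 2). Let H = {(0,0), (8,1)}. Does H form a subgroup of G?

(8,1) ∈ H but its inverse (2,1) ∉ H, so H is not a subgroup.

No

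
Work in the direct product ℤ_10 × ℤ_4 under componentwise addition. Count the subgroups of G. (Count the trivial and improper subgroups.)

16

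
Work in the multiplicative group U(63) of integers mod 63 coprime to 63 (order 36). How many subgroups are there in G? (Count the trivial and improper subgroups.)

30

|G| = 36, so by Lagrange every subgroup order divides 36. Divisors: 1, 2, 3, 4, 6, 9, 12, 18, 36.
Subgroups by order — order 1: 1; order 2: 3; order 3: 4; order 4: 1; order 6: 12; order 9: 1; order 12: 4; order 18: 3; order 36: 1.
Total: 1 + 3 + 4 + 1 + 12 + 1 + 4 + 3 + 1 = 30.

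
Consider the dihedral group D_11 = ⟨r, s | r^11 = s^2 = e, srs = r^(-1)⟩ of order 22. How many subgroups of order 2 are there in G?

11

|G| = 22 and 2 | 22, so subgroups of order 2 are possible by Lagrange.
The subgroups of order 2 are: {e, r^10s}; {e, r^2s}; {e, r^3s}; {e, r^4s}; … (11 in all).
So G has 11 subgroups of order 2.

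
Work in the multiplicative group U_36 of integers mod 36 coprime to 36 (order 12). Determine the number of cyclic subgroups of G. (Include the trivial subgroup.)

Each element a generates a cyclic subgroup ⟨a⟩; distinct elements may generate the same one (a cyclic group of order d has φ(d) generators).
Cyclic subgroups by order — order 1: 1; order 2: 3; order 3: 1; order 6: 3.
Total: 8.

8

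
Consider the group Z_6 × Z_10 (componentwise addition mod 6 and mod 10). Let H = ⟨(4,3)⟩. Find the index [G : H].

2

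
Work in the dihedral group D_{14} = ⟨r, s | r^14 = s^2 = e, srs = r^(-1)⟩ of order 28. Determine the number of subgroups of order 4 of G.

7

|G| = 28 and 4 | 28, so subgroups of order 4 are possible by Lagrange.
The subgroups of order 4 are: {e, r^7, r^3s, r^10s}; {e, r^7, r^4s, r^11s}; {e, r^7, r^5s, r^12s}; {e, r^7, r^6s, r^13s}; … (7 in all).
So G has 7 subgroups of order 4.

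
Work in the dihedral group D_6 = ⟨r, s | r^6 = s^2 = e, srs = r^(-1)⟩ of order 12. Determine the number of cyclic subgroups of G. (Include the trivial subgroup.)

A cyclic subgroup of order d is generated by each of its φ(d) elements of order d, so the cyclic subgroups of order d number (#elements of order d)/φ(d).
Cyclic subgroups by order — order 1: 1; order 2: 7; order 3: 1; order 6: 1.
Total: 10.

10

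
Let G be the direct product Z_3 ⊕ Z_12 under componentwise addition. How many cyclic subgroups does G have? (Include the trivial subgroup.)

Group the elements of G by the cyclic subgroup they generate; each cyclic subgroup of order d accounts for φ(d) elements.
Cyclic subgroups by order — order 1: 1; order 2: 1; order 3: 4; order 4: 1; order 6: 4; order 12: 4.
Total: 15.

15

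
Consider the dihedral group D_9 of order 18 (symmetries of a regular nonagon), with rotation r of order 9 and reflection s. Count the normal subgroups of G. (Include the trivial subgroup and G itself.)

G has 16 subgroups. Checking conjugation-invariance by order — order 1: 1/1 normal; order 2: 0/9 normal; order 3: 1/1 normal; order 6: 0/3 normal; order 9: 1/1 normal; order 18: 1/1 normal.
Total normal subgroups: 4.

4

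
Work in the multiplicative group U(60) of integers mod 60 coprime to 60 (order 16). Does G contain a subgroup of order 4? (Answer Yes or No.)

4 | 16. A subgroup of order 4 is {1, 11, 19, 29}.

Yes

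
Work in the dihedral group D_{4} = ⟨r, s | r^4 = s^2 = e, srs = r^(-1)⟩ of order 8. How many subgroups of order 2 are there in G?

5

|G| = 8 and 2 | 8, so subgroups of order 2 are possible by Lagrange.
The subgroups of order 2 are: {e, r^2}; {e, r^2s}; {e, r^3s}; {e, rs}; … (5 in all).
So G has 5 subgroups of order 2.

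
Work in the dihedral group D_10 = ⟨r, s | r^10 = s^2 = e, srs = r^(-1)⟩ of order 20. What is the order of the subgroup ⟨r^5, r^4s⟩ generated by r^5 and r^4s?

4

|⟨r^5⟩| = 2 and |⟨r^4s⟩| = 2, so |H| is a multiple of lcm(2, 2) = 2 and divides |G| = 20.
Closing under the operation: H = {e, r^5, r^4s, r^9s}, so |H| = 4.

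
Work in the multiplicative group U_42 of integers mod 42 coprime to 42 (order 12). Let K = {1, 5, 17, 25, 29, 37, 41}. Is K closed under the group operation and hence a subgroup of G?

|K| = 7 does not divide |G| = 12, so by Lagrange K is not a subgroup.

No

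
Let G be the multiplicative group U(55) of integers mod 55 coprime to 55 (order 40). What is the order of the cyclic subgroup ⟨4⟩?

10

Compute successive powers of 4 mod 55: 4, 16, 9, 36, 34, 26, 49, 31, …; 4^10 ≡ 1 (mod 55).
So |⟨4⟩| = 10.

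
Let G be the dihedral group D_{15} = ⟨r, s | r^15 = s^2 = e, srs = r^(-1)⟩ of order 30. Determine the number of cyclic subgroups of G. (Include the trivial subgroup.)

A cyclic subgroup of order d is generated by each of its φ(d) elements of order d, so the cyclic subgroups of order d number (#elements of order d)/φ(d).
Cyclic subgroups by order — order 1: 1; order 2: 15; order 3: 1; order 5: 1; order 15: 1.
Total: 19.

19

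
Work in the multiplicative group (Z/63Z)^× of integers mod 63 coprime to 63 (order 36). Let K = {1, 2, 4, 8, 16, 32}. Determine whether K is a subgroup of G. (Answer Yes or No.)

|K| = 6 divides |G| = 36, consistent with Lagrange.
K contains the identity, every element's inverse is in K, and K is closed under ·: it is a subgroup.
In fact K = ⟨2⟩.

Yes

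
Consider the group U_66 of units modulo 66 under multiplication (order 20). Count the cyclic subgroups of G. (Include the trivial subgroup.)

A cyclic subgroup of order d is generated by each of its φ(d) elements of order d, so the cyclic subgroups of order d number (#elements of order d)/φ(d).
Cyclic subgroups by order — order 1: 1; order 2: 3; order 5: 1; order 10: 3.
Total: 8.

8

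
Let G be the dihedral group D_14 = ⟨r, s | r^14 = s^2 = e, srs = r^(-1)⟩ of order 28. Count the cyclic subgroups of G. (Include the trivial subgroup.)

18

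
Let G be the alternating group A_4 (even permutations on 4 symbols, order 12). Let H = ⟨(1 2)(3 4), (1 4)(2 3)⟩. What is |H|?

|⟨(1 2)(3 4)⟩| = 2 and |⟨(1 4)(2 3)⟩| = 2, so |H| is a multiple of lcm(2, 2) = 2 and divides |G| = 12.
Closing under the operation: H = {e, (1 2)(3 4), (1 3)(2 4), (1 4)(2 3)}, so |H| = 4.

4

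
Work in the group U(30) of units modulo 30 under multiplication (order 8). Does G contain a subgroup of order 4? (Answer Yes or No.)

4 | 8. A subgroup of order 4 is {1, 11, 19, 29}.

Yes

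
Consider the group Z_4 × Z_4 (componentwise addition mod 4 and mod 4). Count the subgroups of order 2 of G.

3

|G| = 16 and 2 | 16, so subgroups of order 2 are possible by Lagrange.
The subgroups of order 2 are: {(0,0), (0,2)}; {(0,0), (2,0)}; {(0,0), (2,2)}.
So G has 3 subgroups of order 2.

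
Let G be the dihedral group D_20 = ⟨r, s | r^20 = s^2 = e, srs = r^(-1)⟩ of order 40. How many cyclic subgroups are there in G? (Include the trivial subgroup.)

A cyclic subgroup of order d is generated by each of its φ(d) elements of order d, so the cyclic subgroups of order d number (#elements of order d)/φ(d).
Cyclic subgroups by order — order 1: 1; order 2: 21; order 4: 1; order 5: 1; order 10: 1; order 20: 1.
Total: 26.

26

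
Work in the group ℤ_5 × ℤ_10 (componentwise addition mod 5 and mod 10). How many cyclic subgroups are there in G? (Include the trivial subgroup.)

A cyclic subgroup of order d is generated by each of its φ(d) elements of order d, so the cyclic subgroups of order d number (#elements of order d)/φ(d).
Cyclic subgroups by order — order 1: 1; order 2: 1; order 5: 6; order 10: 6.
Total: 14.

14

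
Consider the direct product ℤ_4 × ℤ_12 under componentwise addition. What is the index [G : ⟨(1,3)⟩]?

12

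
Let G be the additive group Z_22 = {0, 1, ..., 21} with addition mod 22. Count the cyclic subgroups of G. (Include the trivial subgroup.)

A cyclic subgroup of order d is generated by each of its φ(d) elements of order d, so the cyclic subgroups of order d number (#elements of order d)/φ(d).
Cyclic subgroups by order — order 1: 1; order 2: 1; order 11: 1; order 22: 1.
Total: 4.

4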